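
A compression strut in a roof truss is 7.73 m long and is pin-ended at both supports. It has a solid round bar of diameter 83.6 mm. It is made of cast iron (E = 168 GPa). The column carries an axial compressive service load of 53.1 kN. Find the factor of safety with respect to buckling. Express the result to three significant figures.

I = πd⁴/64 = π×83.6⁴/64 = 2.398×10^6 mm⁴
I = 2.398×10^6 mm⁴ = 2.398×10^-6 m⁴
Effective length L_e = K·L = 1 × 7.73 = 7.730 m
P_cr = π²EI / L_e² = π² × 168×10⁹ × 2.398×10^-6 / 7.730² = 6.653×10^4 N
Factor of safety n = P_cr / P = 66.534 / 53.1 = 1.25

n ≈ 1.25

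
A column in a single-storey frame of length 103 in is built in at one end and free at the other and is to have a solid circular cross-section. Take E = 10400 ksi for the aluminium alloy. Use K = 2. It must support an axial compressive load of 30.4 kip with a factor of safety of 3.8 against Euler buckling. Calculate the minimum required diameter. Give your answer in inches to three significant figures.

Required P_cr = n·P = 3.8 × 30.4 = 115.5 kip
L_e = K·L = 2 × 103 = 206.0 in
Required I = P_cr·L_e²/(π²E) = 1.155×10^5 × 206.0² / (π² × 1.04×10^7) = 47.76 in⁴
Solid circle: I = πd⁴/64  ⇒  d = (64I/π)^(1/4) = (64×47.76/π)^(1/4) = 5.58 in

d ≈ 5.58 in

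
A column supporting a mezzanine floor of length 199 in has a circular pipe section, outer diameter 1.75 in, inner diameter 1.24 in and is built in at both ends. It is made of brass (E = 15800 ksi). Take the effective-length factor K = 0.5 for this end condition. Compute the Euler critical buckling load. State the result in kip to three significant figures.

d_o = 1.75 in, d_i = 1.24 in
I = π(d_o⁴ − d_i⁴)/64 = π(1.75⁴ − 1.240⁴)/64 = 0.3443 in⁴
Effective length L_e = K·L = 0.5 × 199 = 99.50 in
P_cr = π²EI / L_e² = π² × 15800×10³ × 0.3443 / 99.50² = 5.424×10^3 lb

P_cr ≈ 5.42 kip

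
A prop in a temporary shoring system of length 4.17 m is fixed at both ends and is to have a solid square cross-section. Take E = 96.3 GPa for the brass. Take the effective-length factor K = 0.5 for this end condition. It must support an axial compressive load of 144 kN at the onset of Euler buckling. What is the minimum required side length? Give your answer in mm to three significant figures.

a ≈ 53.0 mm

L_e = K·L = 0.5 × 4.17 = 2.085 m
Required I = P_cr·L_e²/(π²E) = 1.440×10^5 × 2.085² / (π² × 9.63×10^10) = 6.586×10^-7 m⁴
I_req = 6.586×10^5 mm⁴
Solid square: I = a⁴/12  ⇒  a = (12I)^(1/4) = (12×6.586×10^5)^(1/4) = 53.0 mm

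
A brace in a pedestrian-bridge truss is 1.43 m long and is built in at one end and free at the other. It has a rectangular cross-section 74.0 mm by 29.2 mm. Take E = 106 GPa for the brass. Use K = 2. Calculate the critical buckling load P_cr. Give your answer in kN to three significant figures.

P_cr ≈ 19.6 kN

Buckling occurs about the weak axis: I_min = h·b³/12 with b = 29.2 mm (the shorter side).
I_min = 74.0×29.2³/12 = 1.535×10^5 mm⁴
I = 1.535×10^5 mm⁴ = 1.535×10^-7 m⁴
Effective length L_e = K·L = 2 × 1.43 = 2.860 m
P_cr = π²EI / L_e² = π² × 106×10⁹ × 1.535×10^-7 / 2.860² = 1.964×10^4 N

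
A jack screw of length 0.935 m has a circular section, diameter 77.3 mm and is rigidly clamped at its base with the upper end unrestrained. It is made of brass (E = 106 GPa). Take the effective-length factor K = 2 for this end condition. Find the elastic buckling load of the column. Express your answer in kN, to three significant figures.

P_cr ≈ 524 kN

I = πd⁴/64 = π×77.3⁴/64 = 1.753×10^6 mm⁴
I = 1.753×10^6 mm⁴ = 1.753×10^-6 m⁴
Effective length L_e = K·L = 2 × 0.935 = 1.870 m
P_cr = π²EI / L_e² = π² × 106×10⁹ × 1.753×10^-6 / 1.870² = 5.243×10^5 N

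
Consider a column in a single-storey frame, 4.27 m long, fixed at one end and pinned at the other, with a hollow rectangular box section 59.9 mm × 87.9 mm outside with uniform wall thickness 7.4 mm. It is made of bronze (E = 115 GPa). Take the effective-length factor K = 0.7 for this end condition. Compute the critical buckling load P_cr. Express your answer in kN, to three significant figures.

P_cr ≈ 129 kN

Inner dimensions: h_i = 87.9 − 2×7.4 = 73.10 mm, b_i = 59.9 − 2×7.4 = 45.10 mm
Weak-axis I_min = (h_o·b_o³ − h_i·b_i³)/12 with b_o = 59.9, b_i = 45.10 mm (shorter outer/inner sides).
I_min = (87.9×59.9³ − 73.10×45.10³)/12 = 1.015×10^6 mm⁴
I = 1.015×10^6 mm⁴ = 1.015×10^-6 m⁴
Effective length L_e = K·L = 0.7 × 4.27 = 2.989 m
P_cr = π²EI / L_e² = π² × 115×10⁹ × 1.015×10^-6 / 2.989² = 1.290×10^5 N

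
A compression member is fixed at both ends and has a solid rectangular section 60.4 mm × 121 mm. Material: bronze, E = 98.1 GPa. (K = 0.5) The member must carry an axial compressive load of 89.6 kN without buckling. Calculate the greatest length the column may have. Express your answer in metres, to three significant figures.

L_max ≈ 9.80 m

Buckling occurs about the weak axis: I_min = h·b³/12 with b = 60.4 mm (the shorter side).
I_min = 121×60.4³/12 = 2.222×10^6 mm⁴
I = 2.222×10^-6 m⁴
At the buckling limit P_cr = P = 8.960×10^4 N
From P_cr = π²EI/(K·L)²:  L = (1/K)·√(π²EI/P_cr) = (1/0.5)·√(π²×9.81×10^10×2.222×10^-6/8.960×10^4)
L = 9.80 m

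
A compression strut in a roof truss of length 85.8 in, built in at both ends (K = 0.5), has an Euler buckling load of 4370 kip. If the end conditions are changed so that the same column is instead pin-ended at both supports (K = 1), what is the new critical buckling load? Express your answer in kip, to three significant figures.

P_cr ∝ 1/K², so P_cr,new = P_cr,old × (K_old/K_new)² = 4370 × (0.5/1)²
= 4370 × 0.2500 = 1090 kip

P_cr ≈ 1090 kip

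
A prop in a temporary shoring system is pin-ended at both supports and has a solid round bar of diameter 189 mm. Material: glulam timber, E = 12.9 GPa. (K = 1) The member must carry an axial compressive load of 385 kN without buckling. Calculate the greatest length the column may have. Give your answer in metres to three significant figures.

L_max ≈ 4.55 m

I = πd⁴/64 = π×189⁴/64 = 6.264×10^7 mm⁴
I = 6.264×10^-5 m⁴
At the buckling limit P_cr = P = 3.850×10^5 N
From P_cr = π²EI/(K·L)²:  L = (1/K)·√(π²EI/P_cr) = (1/1)·√(π²×1.29×10^10×6.264×10^-5/3.850×10^5)
L = 4.55 m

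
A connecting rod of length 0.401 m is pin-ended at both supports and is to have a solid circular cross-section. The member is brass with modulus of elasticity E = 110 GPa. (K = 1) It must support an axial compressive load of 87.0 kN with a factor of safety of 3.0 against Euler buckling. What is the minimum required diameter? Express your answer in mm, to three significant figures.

Required P_cr = n·P = 3.0 × 87.0 = 261.0 kN
L_e = K·L = 1 × 0.401 = 0.4010 m
Required I = P_cr·L_e²/(π²E) = 2.610×10^5 × 0.4010² / (π² × 1.10×10^11) = 3.866×10^-8 m⁴
I_req = 3.866×10^4 mm⁴
Solid circle: I = πd⁴/64  ⇒  d = (64I/π)^(1/4) = (64×3.866×10^4/π)^(1/4) = 29.8 mm

d ≈ 29.8 mm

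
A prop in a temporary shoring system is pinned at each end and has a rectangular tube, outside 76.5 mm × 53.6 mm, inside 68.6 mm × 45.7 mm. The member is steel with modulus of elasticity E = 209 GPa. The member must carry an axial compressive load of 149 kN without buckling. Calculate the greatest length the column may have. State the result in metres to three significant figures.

Weak-axis I_min = (h_o·b_o³ − h_i·b_i³)/12 with b_o = 53.6, b_i = 45.70 mm (shorter outer/inner sides).
I_min = (76.5×53.6³ − 68.60×45.70³)/12 = 4.361×10^5 mm⁴
I = 4.361×10^-7 m⁴
At the buckling limit P_cr = P = 1.490×10^5 N
From P_cr = π²EI/(K·L)²:  L = (1/K)·√(π²EI/P_cr) = (1/1)·√(π²×2.09×10^11×4.361×10^-7/1.490×10^5)
L = 2.46 m

L_max ≈ 2.46 m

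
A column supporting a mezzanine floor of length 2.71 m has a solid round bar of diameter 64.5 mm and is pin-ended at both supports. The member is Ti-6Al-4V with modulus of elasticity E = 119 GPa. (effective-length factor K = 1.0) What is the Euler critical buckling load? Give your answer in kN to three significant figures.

I = πd⁴/64 = π×64.5⁴/64 = 8.496×10^5 mm⁴
I = 8.496×10^5 mm⁴ = 8.496×10^-7 m⁴
Effective length L_e = K·L = 1 × 2.71 = 2.710 m
P_cr = π²EI / L_e² = π² × 119×10⁹ × 8.496×10^-7 / 2.710² = 1.359×10^5 N

P_cr ≈ 136 kN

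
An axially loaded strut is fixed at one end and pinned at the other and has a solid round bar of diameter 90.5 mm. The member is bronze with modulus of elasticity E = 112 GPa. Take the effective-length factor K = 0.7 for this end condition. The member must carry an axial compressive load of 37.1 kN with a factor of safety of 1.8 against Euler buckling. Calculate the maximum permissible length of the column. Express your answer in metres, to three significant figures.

I = πd⁴/64 = π×90.5⁴/64 = 3.293×10^6 mm⁴
I = 3.293×10^-6 m⁴
Required critical load P_cr = n·P = 1.8 × 37.1 = 66.78 kN = 6.678×10^4 N
From P_cr = π²EI/(K·L)²:  L = (1/K)·√(π²EI/P_cr) = (1/0.7)·√(π²×1.12×10^11×3.293×10^-6/6.678×10^4)
L = 10.5 m

L_max ≈ 10.5 m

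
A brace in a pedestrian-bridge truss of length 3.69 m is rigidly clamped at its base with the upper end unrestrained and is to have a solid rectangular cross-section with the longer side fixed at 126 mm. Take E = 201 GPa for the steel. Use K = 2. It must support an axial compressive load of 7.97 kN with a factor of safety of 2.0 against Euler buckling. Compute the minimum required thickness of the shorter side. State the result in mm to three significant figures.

Required P_cr = n·P = 2.0 × 7.97 = 15.94 kN
L_e = K·L = 2 × 3.69 = 7.380 m
Required I = P_cr·L_e²/(π²E) = 1.594×10^4 × 7.380² / (π² × 2.01×10^11) = 4.376×10^-7 m⁴
I_req = 4.376×10^5 mm⁴
Rectangle, weak axis: I_min = h·b³/12 with h = 126 mm fixed  ⇒  b = (12I/h)^(1/3) = 34.7 mm

b ≈ 34.7 mm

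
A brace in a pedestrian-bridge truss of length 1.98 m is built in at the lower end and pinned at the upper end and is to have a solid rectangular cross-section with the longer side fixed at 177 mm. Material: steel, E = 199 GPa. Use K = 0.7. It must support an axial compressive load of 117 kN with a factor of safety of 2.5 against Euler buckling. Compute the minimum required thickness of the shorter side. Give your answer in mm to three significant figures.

Required P_cr = n·P = 2.5 × 117 = 292.5 kN
L_e = K·L = 0.7 × 1.98 = 1.386 m
Required I = P_cr·L_e²/(π²E) = 2.925×10^5 × 1.386² / (π² × 1.99×10^11) = 2.861×10^-7 m⁴
I_req = 2.861×10^5 mm⁴
Rectangle, weak axis: I_min = h·b³/12 with h = 177 mm fixed  ⇒  b = (12I/h)^(1/3) = 26.9 mm

b ≈ 26.9 mm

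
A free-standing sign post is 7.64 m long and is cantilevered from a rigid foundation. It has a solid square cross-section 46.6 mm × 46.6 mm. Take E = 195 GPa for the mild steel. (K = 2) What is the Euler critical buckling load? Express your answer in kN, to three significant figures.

I = a⁴/12 = 46.6⁴/12 = 3.930×10^5 mm⁴
I = 3.930×10^5 mm⁴ = 3.930×10^-7 m⁴
Effective length L_e = K·L = 2 × 7.64 = 15.28 m
P_cr = π²EI / L_e² = π² × 195×10⁹ × 3.930×10^-7 / 15.28² = 3.239×10^3 N

P_cr ≈ 3.24 kN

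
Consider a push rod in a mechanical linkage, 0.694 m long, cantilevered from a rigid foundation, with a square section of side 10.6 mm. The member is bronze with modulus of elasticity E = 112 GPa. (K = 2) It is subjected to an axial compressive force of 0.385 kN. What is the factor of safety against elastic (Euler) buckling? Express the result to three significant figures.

I = a⁴/12 = 10.6⁴/12 = 1.052×10^3 mm⁴
I = 1.052×10^3 mm⁴ = 1.052×10^-9 m⁴
Effective length L_e = K·L = 2 × 0.694 = 1.388 m
P_cr = π²EI / L_e² = π² × 112×10⁹ × 1.052×10^-9 / 1.388² = 603.6 N
Factor of safety n = P_cr / P = 0.60364 / 0.385 = 1.57

n ≈ 1.57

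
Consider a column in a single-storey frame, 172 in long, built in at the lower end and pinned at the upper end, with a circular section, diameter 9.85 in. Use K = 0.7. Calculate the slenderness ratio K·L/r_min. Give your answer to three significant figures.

I = πd⁴/64 = π×9.85⁴/64 = 462.1 in⁴
A = 76.20 in²;  r_min = √(I/A) = √(462.1/76.20) = 2.462 in
L_e = K·L = 0.7 × 172 = 120.4 in
λ = L_e / r_min = 120.40 / 2.462 = 48.9

λ ≈ 48.9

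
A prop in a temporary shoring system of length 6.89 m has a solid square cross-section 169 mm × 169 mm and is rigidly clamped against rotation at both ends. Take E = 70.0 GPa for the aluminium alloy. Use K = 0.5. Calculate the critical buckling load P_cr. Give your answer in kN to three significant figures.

P_cr ≈ 3960 kN

I = a⁴/12 = 169⁴/12 = 6.798×10^7 mm⁴
I = 6.798×10^7 mm⁴ = 6.798×10^-5 m⁴
Effective length L_e = K·L = 0.5 × 6.89 = 3.445 m
P_cr = π²EI / L_e² = π² × 70.0×10⁹ × 6.798×10^-5 / 3.445² = 3.957×10^6 N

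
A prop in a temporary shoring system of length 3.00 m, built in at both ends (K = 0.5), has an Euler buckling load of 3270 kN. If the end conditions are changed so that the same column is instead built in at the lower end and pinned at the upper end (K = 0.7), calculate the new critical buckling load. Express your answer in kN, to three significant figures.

P_cr ∝ 1/K², so P_cr,new = P_cr,old × (K_old/K_new)² = 3270 × (0.5/0.7)²
= 3270 × 0.5102 = 1670 kN

P_cr ≈ 1670 kN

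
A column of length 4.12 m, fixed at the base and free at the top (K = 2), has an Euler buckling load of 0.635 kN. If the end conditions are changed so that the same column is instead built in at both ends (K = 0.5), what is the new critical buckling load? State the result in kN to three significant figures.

P_cr ∝ 1/K², so P_cr,new = P_cr,old × (K_old/K_new)² = 0.635 × (2/0.5)²
= 0.635 × 16.00 = 10.2 kN

P_cr ≈ 10.2 kN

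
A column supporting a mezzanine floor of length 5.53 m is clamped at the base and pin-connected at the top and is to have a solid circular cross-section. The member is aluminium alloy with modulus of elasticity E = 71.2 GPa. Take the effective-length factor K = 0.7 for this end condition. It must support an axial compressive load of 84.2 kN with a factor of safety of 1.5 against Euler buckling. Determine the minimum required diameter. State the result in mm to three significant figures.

d ≈ 86.1 mm

Required P_cr = n·P = 1.5 × 84.2 = 126.3 kN
L_e = K·L = 0.7 × 5.53 = 3.871 m
Required I = P_cr·L_e²/(π²E) = 1.263×10^5 × 3.871² / (π² × 7.12×10^10) = 2.693×10^-6 m⁴
I_req = 2.693×10^6 mm⁴
Solid circle: I = πd⁴/64  ⇒  d = (64I/π)^(1/4) = (64×2.693×10^6/π)^(1/4) = 86.1 mm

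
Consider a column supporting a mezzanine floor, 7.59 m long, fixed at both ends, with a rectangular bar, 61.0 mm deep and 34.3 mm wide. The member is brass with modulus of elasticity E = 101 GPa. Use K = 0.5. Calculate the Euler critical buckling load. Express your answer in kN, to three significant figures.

P_cr ≈ 14.2 kN

Buckling occurs about the weak axis: I_min = h·b³/12 with b = 34.3 mm (the shorter side).
I_min = 61.0×34.3³/12 = 2.051×10^5 mm⁴
I = 2.051×10^5 mm⁴ = 2.051×10^-7 m⁴
Effective length L_e = K·L = 0.5 × 7.59 = 3.795 m
P_cr = π²EI / L_e² = π² × 101×10⁹ × 2.051×10^-7 / 3.795² = 1.420×10^4 N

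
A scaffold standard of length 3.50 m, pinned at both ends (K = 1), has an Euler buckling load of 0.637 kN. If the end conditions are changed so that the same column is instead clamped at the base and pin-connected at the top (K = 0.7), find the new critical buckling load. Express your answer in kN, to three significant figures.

P_cr ∝ 1/K², so P_cr,new = P_cr,old × (K_old/K_new)² = 0.637 × (1/0.7)²
= 0.637 × 2.041 = 1.30 kN

P_cr ≈ 1.30 kN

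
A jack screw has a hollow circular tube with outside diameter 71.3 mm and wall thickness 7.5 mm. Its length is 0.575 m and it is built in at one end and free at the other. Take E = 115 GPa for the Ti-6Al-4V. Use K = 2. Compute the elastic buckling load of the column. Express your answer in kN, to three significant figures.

Inner diameter d_i = 71.3 − 2×7.5 = 56.30 mm
I = π(d_o⁴ − d_i⁴)/64 = π(71.3⁴ − 56.30⁴)/64 = 7.754×10^5 mm⁴
I = 7.754×10^5 mm⁴ = 7.754×10^-7 m⁴
Effective length L_e = K·L = 2 × 0.575 = 1.150 m
P_cr = π²EI / L_e² = π² × 115×10⁹ × 7.754×10^-7 / 1.150² = 6.655×10^5 N

P_cr ≈ 665 kN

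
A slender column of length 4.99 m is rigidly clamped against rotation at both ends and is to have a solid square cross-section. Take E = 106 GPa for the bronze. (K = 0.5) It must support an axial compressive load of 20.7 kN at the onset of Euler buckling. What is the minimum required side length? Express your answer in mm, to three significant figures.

a ≈ 34.9 mm

L_e = K·L = 0.5 × 4.99 = 2.495 m
Required I = P_cr·L_e²/(π²E) = 2.070×10^4 × 2.495² / (π² × 1.06×10^11) = 1.232×10^-7 m⁴
I_req = 1.232×10^5 mm⁴
Solid square: I = a⁴/12  ⇒  a = (12I)^(1/4) = (12×1.232×10^5)^(1/4) = 34.9 mm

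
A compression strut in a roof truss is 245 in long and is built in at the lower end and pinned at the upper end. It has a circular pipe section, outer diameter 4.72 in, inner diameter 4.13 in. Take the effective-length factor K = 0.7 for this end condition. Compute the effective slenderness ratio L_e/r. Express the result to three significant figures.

d_o = 4.72 in, d_i = 4.13 in
I = π(d_o⁴ − d_i⁴)/64 = π(4.72⁴ − 4.130⁴)/64 = 10.08 in⁴
A = 4.101 in²;  r_min = √(I/A) = √(10.08/4.101) = 1.568 in
L_e = K·L = 0.7 × 245 = 171.5 in
λ = L_e / r_min = 171.50 / 1.568 = 109

λ ≈ 109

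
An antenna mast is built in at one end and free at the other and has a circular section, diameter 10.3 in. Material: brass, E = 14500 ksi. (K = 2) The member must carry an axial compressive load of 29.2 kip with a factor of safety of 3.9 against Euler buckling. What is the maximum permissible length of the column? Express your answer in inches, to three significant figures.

I = πd⁴/64 = π×10.3⁴/64 = 552.5 in⁴
Required critical load P_cr = n·P = 3.9 × 29.2 = 113.9 kip = 1.139×10^5 lb
From P_cr = π²EI/(K·L)²:  L = (1/K)·√(π²EI/P_cr) = (1/2)·√(π²×1.45×10^7×552.5/1.139×10^5)
L = 417 in

L_max ≈ 417 in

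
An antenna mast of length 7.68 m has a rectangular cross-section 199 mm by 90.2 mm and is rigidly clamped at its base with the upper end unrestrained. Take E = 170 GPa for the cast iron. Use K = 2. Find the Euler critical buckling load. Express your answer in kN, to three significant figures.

P_cr ≈ 86.5 kN

Buckling occurs about the weak axis: I_min = h·b³/12 with b = 90.2 mm (the shorter side).
I_min = 199×90.2³/12 = 1.217×10^7 mm⁴
I = 1.217×10^7 mm⁴ = 1.217×10^-5 m⁴
Effective length L_e = K·L = 2 × 7.68 = 15.36 m
P_cr = π²EI / L_e² = π² × 170×10⁹ × 1.217×10^-5 / 15.36² = 8.655×10^4 N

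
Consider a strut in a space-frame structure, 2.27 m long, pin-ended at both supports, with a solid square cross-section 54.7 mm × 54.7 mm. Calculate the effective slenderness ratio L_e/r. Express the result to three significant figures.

λ ≈ 144

For a square r = a/√12 = 54.7/√12 = 15.79 mm
L_e = K·L = 1 × 2.27 m = 2.270 m = 2270.0 mm
λ = L_e / r_min = 2270.0 / 15.79 = 144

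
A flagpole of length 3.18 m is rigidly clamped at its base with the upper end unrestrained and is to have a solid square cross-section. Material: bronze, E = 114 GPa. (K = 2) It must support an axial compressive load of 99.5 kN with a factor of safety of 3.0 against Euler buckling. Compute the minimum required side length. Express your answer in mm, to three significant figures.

a ≈ 107 mm

Required P_cr = n·P = 3.0 × 99.5 = 298.5 kN
L_e = K·L = 2 × 3.18 = 6.360 m
Required I = P_cr·L_e²/(π²E) = 2.985×10^5 × 6.360² / (π² × 1.14×10^11) = 1.073×10^-5 m⁴
I_req = 1.073×10^7 mm⁴
Solid square: I = a⁴/12  ⇒  a = (12I)^(1/4) = (12×1.073×10^7)^(1/4) = 107 mm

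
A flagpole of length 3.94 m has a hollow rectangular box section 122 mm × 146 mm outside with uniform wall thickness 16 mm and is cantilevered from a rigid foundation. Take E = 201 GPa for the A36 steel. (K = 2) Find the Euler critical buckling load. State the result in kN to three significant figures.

Inner dimensions: h_i = 146 − 2×16 = 114.0 mm, b_i = 122 − 2×16 = 90.00 mm
Weak-axis I_min = (h_o·b_o³ − h_i·b_i³)/12 with b_o = 122, b_i = 90.00 mm (shorter outer/inner sides).
I_min = (146×122³ − 114.0×90.00³)/12 = 1.517×10^7 mm⁴
I = 1.517×10^7 mm⁴ = 1.517×10^-5 m⁴
Effective length L_e = K·L = 2 × 3.94 = 7.880 m
P_cr = π²EI / L_e² = π² × 201×10⁹ × 1.517×10^-5 / 7.880² = 4.846×10^5 N

P_cr ≈ 485 kN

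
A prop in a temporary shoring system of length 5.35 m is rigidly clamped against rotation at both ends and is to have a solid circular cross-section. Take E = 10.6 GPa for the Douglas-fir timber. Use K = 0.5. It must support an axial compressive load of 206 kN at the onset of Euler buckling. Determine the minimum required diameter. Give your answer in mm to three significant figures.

d ≈ 130 mm

L_e = K·L = 0.5 × 5.35 = 2.675 m
Required I = P_cr·L_e²/(π²E) = 2.060×10^5 × 2.675² / (π² × 1.06×10^10) = 1.409×10^-5 m⁴
I_req = 1.409×10^7 mm⁴
Solid circle: I = πd⁴/64  ⇒  d = (64I/π)^(1/4) = (64×1.409×10^7/π)^(1/4) = 130 mm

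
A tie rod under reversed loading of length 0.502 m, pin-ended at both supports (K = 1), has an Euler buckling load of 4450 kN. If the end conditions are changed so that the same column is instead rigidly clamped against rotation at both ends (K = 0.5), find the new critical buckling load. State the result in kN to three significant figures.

P_cr ≈ 17800 kN

P_cr ∝ 1/K², so P_cr,new = P_cr,old × (K_old/K_new)² = 4450 × (1/0.5)²
= 4450 × 4.000 = 17800 kN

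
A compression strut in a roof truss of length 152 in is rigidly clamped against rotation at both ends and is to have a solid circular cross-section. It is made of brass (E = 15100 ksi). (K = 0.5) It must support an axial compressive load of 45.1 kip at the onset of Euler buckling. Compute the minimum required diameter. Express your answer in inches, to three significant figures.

d ≈ 2.44 in

L_e = K·L = 0.5 × 152 = 76.00 in
Required I = P_cr·L_e²/(π²E) = 4.510×10^4 × 76.00² / (π² × 1.51×10^7) = 1.748 in⁴
Solid circle: I = πd⁴/64  ⇒  d = (64I/π)^(1/4) = (64×1.748/π)^(1/4) = 2.44 in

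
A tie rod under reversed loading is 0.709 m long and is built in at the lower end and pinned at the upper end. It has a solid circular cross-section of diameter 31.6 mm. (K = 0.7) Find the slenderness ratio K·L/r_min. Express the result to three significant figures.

For a solid circle r = d/4 = 31.6/4 = 7.900 mm
L_e = K·L = 0.7 × 0.709 m = 0.4963 m = 496.30 mm
λ = L_e / r_min = 496.30 / 7.900 = 62.8

λ ≈ 62.8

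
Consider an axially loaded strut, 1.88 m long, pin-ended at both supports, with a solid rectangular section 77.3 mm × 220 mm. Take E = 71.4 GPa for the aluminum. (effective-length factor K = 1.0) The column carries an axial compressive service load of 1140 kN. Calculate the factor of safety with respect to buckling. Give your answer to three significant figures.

Buckling occurs about the weak axis: I_min = h·b³/12 with b = 77.3 mm (the shorter side).
I_min = 220×77.3³/12 = 8.468×10^6 mm⁴
I = 8.468×10^6 mm⁴ = 8.468×10^-6 m⁴
Effective length L_e = K·L = 1 × 1.88 = 1.880 m
P_cr = π²EI / L_e² = π² × 71.4×10⁹ × 8.468×10^-6 / 1.880² = 1.688×10^6 N
Factor of safety n = P_cr / P = 1688.3 / 1140 = 1.48

n ≈ 1.48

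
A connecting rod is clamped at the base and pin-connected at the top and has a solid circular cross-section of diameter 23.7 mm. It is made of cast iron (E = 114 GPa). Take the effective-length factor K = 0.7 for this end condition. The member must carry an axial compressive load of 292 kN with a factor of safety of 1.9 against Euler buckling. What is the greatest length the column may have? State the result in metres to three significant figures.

I = πd⁴/64 = π×23.7⁴/64 = 1.549×10^4 mm⁴
I = 1.549×10^-8 m⁴
Required critical load P_cr = n·P = 1.9 × 292 = 554.8 kN = 5.548×10^5 N
From P_cr = π²EI/(K·L)²:  L = (1/K)·√(π²EI/P_cr) = (1/0.7)·√(π²×1.14×10^11×1.549×10^-8/5.548×10^5)
L = 0.253 m

L_max ≈ 0.253 m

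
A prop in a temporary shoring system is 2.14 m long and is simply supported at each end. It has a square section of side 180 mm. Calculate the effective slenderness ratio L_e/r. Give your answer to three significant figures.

λ ≈ 41.2

For a square r = a/√12 = 180/√12 = 51.96 mm
L_e = K·L = 1 × 2.14 m = 2.140 m = 2140.0 mm
λ = L_e / r_min = 2140.0 / 51.96 = 41.2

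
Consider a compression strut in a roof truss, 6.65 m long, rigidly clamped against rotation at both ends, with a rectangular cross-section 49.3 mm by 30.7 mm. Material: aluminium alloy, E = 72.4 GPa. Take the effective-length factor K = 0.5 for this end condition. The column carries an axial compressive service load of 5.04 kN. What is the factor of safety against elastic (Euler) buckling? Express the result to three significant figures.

Buckling occurs about the weak axis: I_min = h·b³/12 with b = 30.7 mm (the shorter side).
I_min = 49.3×30.7³/12 = 1.189×10^5 mm⁴
I = 1.189×10^5 mm⁴ = 1.189×10^-7 m⁴
Effective length L_e = K·L = 0.5 × 6.65 = 3.325 m
P_cr = π²EI / L_e² = π² × 72.4×10⁹ × 1.189×10^-7 / 3.325² = 7.683×10^3 N
Factor of safety n = P_cr / P = 7.6831 / 5.04 = 1.52

n ≈ 1.52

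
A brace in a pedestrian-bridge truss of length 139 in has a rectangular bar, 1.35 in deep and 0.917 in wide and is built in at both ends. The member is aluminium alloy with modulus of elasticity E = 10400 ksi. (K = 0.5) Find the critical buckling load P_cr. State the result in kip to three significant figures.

Buckling occurs about the weak axis: I_min = h·b³/12 with b = 0.917 in (the shorter side).
I_min = 1.35×0.917³/12 = 8.675×10^-2 in⁴
Effective length L_e = K·L = 0.5 × 139 = 69.50 in
P_cr = π²EI / L_e² = π² × 10400×10³ × 8.675×10^-2 / 69.50² = 1.843×10^3 lb

P_cr ≈ 1.84 kip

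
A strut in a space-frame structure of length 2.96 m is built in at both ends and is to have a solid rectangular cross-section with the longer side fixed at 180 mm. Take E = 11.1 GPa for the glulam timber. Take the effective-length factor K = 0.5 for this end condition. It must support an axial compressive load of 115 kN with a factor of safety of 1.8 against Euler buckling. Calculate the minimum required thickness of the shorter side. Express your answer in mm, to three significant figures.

b ≈ 65.1 mm

Required P_cr = n·P = 1.8 × 115 = 207.0 kN
L_e = K·L = 0.5 × 2.96 = 1.480 m
Required I = P_cr·L_e²/(π²E) = 2.070×10^5 × 1.480² / (π² × 1.11×10^10) = 4.139×10^-6 m⁴
I_req = 4.139×10^6 mm⁴
Rectangle, weak axis: I_min = h·b³/12 with h = 180 mm fixed  ⇒  b = (12I/h)^(1/3) = 65.1 mm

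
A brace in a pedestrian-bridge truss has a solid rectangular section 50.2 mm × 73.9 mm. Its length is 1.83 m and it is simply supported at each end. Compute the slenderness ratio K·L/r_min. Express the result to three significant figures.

For a rectangle r_min = b/√12 = 50.2/√12 = 14.49 mm
L_e = K·L = 1 × 1.83 m = 1.830 m = 1830.0 mm
λ = L_e / r_min = 1830.0 / 14.49 = 126

λ ≈ 126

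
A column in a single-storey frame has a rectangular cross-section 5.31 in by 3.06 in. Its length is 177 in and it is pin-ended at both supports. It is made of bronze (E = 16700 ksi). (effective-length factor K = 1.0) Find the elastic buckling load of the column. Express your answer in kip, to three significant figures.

Buckling occurs about the weak axis: I_min = h·b³/12 with b = 3.06 in (the shorter side).
I_min = 5.31×3.06³/12 = 12.68 in⁴
Effective length L_e = K·L = 1 × 177 = 177.0 in
P_cr = π²EI / L_e² = π² × 16700×10³ × 12.68 / 177.0² = 6.670×10^4 lb

P_cr ≈ 66.7 kip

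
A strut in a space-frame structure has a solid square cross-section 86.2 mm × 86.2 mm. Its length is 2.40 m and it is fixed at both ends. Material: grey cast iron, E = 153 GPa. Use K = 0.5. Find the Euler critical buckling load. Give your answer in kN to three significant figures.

P_cr ≈ 4820 kN

I = a⁴/12 = 86.2⁴/12 = 4.601×10^6 mm⁴
I = 4.601×10^6 mm⁴ = 4.601×10^-6 m⁴
Effective length L_e = K·L = 0.5 × 2.40 = 1.200 m
P_cr = π²EI / L_e² = π² × 153×10⁹ × 4.601×10^-6 / 1.200² = 4.825×10^6 N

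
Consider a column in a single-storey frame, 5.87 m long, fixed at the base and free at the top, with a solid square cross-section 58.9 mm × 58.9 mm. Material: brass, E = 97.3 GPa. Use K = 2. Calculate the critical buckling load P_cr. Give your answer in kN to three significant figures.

I = a⁴/12 = 58.9⁴/12 = 1.003×10^6 mm⁴
I = 1.003×10^6 mm⁴ = 1.003×10^-6 m⁴
Effective length L_e = K·L = 2 × 5.87 = 11.74 m
P_cr = π²EI / L_e² = π² × 97.3×10⁹ × 1.003×10^-6 / 11.74² = 6.988×10^3 N

P_cr ≈ 6.99 kN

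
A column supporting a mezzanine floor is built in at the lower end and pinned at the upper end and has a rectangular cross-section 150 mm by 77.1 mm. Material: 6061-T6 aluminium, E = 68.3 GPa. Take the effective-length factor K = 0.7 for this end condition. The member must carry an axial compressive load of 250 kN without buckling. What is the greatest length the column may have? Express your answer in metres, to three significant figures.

L_max ≈ 5.61 m

Buckling occurs about the weak axis: I_min = h·b³/12 with b = 77.1 mm (the shorter side).
I_min = 150×77.1³/12 = 5.729×10^6 mm⁴
I = 5.729×10^-6 m⁴
At the buckling limit P_cr = P = 2.500×10^5 N
From P_cr = π²EI/(K·L)²:  L = (1/K)·√(π²EI/P_cr) = (1/0.7)·√(π²×6.83×10^10×5.729×10^-6/2.500×10^5)
L = 5.61 m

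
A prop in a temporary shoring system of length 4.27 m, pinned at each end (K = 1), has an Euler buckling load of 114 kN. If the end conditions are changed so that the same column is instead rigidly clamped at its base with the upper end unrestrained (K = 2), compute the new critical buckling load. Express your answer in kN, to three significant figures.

P_cr ≈ 28.5 kN

P_cr ∝ 1/K², so P_cr,new = P_cr,old × (K_old/K_new)² = 114 × (1/2)²
= 114 × 0.2500 = 28.5 kN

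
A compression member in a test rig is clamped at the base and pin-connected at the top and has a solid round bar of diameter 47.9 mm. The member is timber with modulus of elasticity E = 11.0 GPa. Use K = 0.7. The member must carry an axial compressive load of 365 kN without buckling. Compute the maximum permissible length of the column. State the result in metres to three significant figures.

L_max ≈ 0.396 m

I = πd⁴/64 = π×47.9⁴/64 = 2.584×10^5 mm⁴
I = 2.584×10^-7 m⁴
At the buckling limit P_cr = P = 3.650×10^5 N
From P_cr = π²EI/(K·L)²:  L = (1/K)·√(π²EI/P_cr) = (1/0.7)·√(π²×1.10×10^10×2.584×10^-7/3.650×10^5)
L = 0.396 m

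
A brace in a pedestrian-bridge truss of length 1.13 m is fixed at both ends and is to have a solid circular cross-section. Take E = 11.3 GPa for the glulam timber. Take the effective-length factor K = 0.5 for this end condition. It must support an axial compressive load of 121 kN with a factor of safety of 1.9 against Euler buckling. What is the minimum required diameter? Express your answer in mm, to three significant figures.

d ≈ 60.5 mm

Required P_cr = n·P = 1.9 × 121 = 229.9 kN
L_e = K·L = 0.5 × 1.13 = 0.5650 m
Required I = P_cr·L_e²/(π²E) = 2.299×10^5 × 0.5650² / (π² × 1.13×10^10) = 6.580×10^-7 m⁴
I_req = 6.580×10^5 mm⁴
Solid circle: I = πd⁴/64  ⇒  d = (64I/π)^(1/4) = (64×6.580×10^5/π)^(1/4) = 60.5 mm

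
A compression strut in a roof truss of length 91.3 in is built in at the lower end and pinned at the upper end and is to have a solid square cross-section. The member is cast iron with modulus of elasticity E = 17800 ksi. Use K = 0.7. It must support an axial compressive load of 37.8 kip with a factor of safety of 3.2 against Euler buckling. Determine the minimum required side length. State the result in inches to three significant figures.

a ≈ 2.41 in

Required P_cr = n·P = 3.2 × 37.8 = 121.0 kip
L_e = K·L = 0.7 × 91.3 = 63.91 in
Required I = P_cr·L_e²/(π²E) = 1.210×10^5 × 63.91² / (π² × 1.78×10^7) = 2.812 in⁴
Solid square: I = a⁴/12  ⇒  a = (12I)^(1/4) = (12×2.812)^(1/4) = 2.41 in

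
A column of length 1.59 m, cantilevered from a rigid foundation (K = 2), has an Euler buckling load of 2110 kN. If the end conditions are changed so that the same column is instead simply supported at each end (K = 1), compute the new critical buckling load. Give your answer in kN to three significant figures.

P_cr ≈ 8440 kN

P_cr ∝ 1/K², so P_cr,new = P_cr,old × (K_old/K_new)² = 2110 × (2/1)²
= 2110 × 4.000 = 8440 kN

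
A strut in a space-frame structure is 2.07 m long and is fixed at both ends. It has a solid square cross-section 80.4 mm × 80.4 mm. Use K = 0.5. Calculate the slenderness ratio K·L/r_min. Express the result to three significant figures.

λ ≈ 44.6

I = a⁴/12 = 80.4⁴/12 = 3.482×10^6 mm⁴
A = 6.464×10^3 mm²;  r_min = √(I/A) = √(3.482×10^6/6.464×10^3) = 23.21 mm
L_e = K·L = 0.5 × 2.07 m = 1.035 m = 1035.0 mm
λ = L_e / r_min = 1035.0 / 23.21 = 44.6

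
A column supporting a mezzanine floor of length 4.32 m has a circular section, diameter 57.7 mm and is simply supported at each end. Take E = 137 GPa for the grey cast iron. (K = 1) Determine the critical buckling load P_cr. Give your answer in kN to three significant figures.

P_cr ≈ 39.4 kN

I = πd⁴/64 = π×57.7⁴/64 = 5.441×10^5 mm⁴
I = 5.441×10^5 mm⁴ = 5.441×10^-7 m⁴
Effective length L_e = K·L = 1 × 4.32 = 4.320 m
P_cr = π²EI / L_e² = π² × 137×10⁹ × 5.441×10^-7 / 4.320² = 3.942×10^4 N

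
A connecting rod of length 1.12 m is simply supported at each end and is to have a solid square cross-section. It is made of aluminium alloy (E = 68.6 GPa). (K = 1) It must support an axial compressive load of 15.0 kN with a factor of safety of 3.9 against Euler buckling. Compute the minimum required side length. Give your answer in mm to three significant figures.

Required P_cr = n·P = 3.9 × 15.0 = 58.50 kN
L_e = K·L = 1 × 1.12 = 1.120 m
Required I = P_cr·L_e²/(π²E) = 5.850×10^4 × 1.120² / (π² × 6.86×10^10) = 1.084×10^-7 m⁴
I_req = 1.084×10^5 mm⁴
Solid square: I = a⁴/12  ⇒  a = (12I)^(1/4) = (12×1.084×10^5)^(1/4) = 33.8 mm

a ≈ 33.8 mm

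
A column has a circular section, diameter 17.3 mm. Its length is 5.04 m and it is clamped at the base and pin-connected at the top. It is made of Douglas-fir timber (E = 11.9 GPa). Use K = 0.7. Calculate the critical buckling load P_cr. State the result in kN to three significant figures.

I = πd⁴/64 = π×17.3⁴/64 = 4.397×10^3 mm⁴
I = 4.397×10^3 mm⁴ = 4.397×10^-9 m⁴
Effective length L_e = K·L = 0.7 × 5.04 = 3.528 m
P_cr = π²EI / L_e² = π² × 11.9×10⁹ × 4.397×10^-9 / 3.528² = 41.49 N

P_cr ≈ 0.0415 kN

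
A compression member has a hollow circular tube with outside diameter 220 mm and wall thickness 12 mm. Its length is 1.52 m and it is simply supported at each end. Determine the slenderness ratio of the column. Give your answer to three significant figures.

λ ≈ 20.6

Inner diameter d_i = 220 − 2×12 = 196.0 mm
I = π(d_o⁴ − d_i⁴)/64 = π(220⁴ − 196.0⁴)/64 = 4.255×10^7 mm⁴
A = 7.841×10^3 mm²;  r_min = √(I/A) = √(4.255×10^7/7.841×10^3) = 73.66 mm
L_e = K·L = 1 × 1.52 m = 1.520 m = 1520.0 mm
λ = L_e / r_min = 1520.0 / 73.66 = 20.6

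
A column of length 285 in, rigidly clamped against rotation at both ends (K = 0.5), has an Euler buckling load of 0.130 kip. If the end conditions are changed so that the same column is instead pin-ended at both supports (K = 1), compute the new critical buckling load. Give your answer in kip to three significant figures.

P_cr ∝ 1/K², so P_cr,new = P_cr,old × (K_old/K_new)² = 0.130 × (0.5/1)²
= 0.130 × 0.2500 = 0.0325 kip

P_cr ≈ 0.0325 kip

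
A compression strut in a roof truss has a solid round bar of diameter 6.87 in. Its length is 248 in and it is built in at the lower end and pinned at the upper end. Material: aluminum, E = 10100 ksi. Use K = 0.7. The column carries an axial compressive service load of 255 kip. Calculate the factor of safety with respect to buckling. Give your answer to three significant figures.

n ≈ 1.42

I = πd⁴/64 = π×6.87⁴/64 = 109.3 in⁴
Effective length L_e = K·L = 0.7 × 248 = 173.6 in
P_cr = π²EI / L_e² = π² × 10100×10³ × 109.3 / 173.6² = 3.617×10^5 lb
Factor of safety n = P_cr / P = 361.68 / 255 = 1.42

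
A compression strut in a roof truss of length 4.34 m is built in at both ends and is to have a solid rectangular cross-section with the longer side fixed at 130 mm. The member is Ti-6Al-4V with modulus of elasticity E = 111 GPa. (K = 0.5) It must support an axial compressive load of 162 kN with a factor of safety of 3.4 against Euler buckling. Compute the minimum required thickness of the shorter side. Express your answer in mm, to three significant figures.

b ≈ 60.2 mm

Required P_cr = n·P = 3.4 × 162 = 550.8 kN
L_e = K·L = 0.5 × 4.34 = 2.170 m
Required I = P_cr·L_e²/(π²E) = 5.508×10^5 × 2.170² / (π² × 1.11×10^11) = 2.368×10^-6 m⁴
I_req = 2.368×10^6 mm⁴
Rectangle, weak axis: I_min = h·b³/12 with h = 130 mm fixed  ⇒  b = (12I/h)^(1/3) = 60.2 mm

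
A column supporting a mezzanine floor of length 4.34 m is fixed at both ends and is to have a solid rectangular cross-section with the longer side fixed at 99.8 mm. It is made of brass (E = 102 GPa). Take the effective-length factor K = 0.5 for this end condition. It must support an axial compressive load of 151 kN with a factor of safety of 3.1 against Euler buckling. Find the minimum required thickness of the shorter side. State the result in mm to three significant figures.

Required P_cr = n·P = 3.1 × 151 = 468.1 kN
L_e = K·L = 0.5 × 4.34 = 2.170 m
Required I = P_cr·L_e²/(π²E) = 4.681×10^5 × 2.170² / (π² × 1.02×10^11) = 2.190×10^-6 m⁴
I_req = 2.190×10^6 mm⁴
Rectangle, weak axis: I_min = h·b³/12 with h = 99.8 mm fixed  ⇒  b = (12I/h)^(1/3) = 64.1 mm

b ≈ 64.1 mm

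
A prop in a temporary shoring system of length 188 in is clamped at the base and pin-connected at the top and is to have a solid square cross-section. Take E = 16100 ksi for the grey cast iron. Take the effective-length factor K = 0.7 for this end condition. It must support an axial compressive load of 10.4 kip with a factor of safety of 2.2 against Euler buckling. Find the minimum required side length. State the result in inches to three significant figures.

Required P_cr = n·P = 2.2 × 10.4 = 22.88 kip
L_e = K·L = 0.7 × 188 = 131.6 in
Required I = P_cr·L_e²/(π²E) = 2.288×10^4 × 131.6² / (π² × 1.61×10^7) = 2.494 in⁴
Solid square: I = a⁴/12  ⇒  a = (12I)^(1/4) = (12×2.494)^(1/4) = 2.34 in

a ≈ 2.34 in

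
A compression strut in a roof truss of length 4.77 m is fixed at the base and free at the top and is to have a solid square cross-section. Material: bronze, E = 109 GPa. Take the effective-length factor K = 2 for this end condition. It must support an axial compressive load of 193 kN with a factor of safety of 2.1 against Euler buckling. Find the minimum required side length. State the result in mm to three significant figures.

a ≈ 142 mm

Required P_cr = n·P = 2.1 × 193 = 405.3 kN
L_e = K·L = 2 × 4.77 = 9.540 m
Required I = P_cr·L_e²/(π²E) = 4.053×10^5 × 9.540² / (π² × 1.09×10^11) = 3.429×10^-5 m⁴
I_req = 3.429×10^7 mm⁴
Solid square: I = a⁴/12  ⇒  a = (12I)^(1/4) = (12×3.429×10^7)^(1/4) = 142 mm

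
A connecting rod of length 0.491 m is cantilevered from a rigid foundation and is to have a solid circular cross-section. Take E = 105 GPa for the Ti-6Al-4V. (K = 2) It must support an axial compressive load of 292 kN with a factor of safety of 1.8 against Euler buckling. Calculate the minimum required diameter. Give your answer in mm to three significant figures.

Required P_cr = n·P = 1.8 × 292 = 525.6 kN
L_e = K·L = 2 × 0.491 = 0.9820 m
Required I = P_cr·L_e²/(π²E) = 5.256×10^5 × 0.9820² / (π² × 1.05×10^11) = 4.891×10^-7 m⁴
I_req = 4.891×10^5 mm⁴
Solid circle: I = πd⁴/64  ⇒  d = (64I/π)^(1/4) = (64×4.891×10^5/π)^(1/4) = 56.2 mm

d ≈ 56.2 mm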